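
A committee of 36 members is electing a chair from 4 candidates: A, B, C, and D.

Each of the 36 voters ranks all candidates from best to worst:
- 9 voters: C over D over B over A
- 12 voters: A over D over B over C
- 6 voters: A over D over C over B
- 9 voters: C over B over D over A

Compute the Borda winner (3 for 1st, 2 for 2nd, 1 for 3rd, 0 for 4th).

D

A: 9×0 + 12×3 + 6×3 + 9×0 = 54
B: 9×1 + 12×1 + 6×0 + 9×2 = 39
C: 9×3 + 12×0 + 6×1 + 9×3 = 60
D: 9×2 + 12×2 + 6×2 + 9×1 = 63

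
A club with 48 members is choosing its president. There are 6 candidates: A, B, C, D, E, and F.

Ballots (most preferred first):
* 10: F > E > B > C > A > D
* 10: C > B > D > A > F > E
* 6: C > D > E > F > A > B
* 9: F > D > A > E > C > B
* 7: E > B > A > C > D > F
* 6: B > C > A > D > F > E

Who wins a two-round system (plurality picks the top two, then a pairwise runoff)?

Round 1 first-place votes: A 0, B 6, C 16, D 0, E 7, F 19. F and C advance.
Runoff: F is ranked above C on 19 ballots, C above F on 29.

C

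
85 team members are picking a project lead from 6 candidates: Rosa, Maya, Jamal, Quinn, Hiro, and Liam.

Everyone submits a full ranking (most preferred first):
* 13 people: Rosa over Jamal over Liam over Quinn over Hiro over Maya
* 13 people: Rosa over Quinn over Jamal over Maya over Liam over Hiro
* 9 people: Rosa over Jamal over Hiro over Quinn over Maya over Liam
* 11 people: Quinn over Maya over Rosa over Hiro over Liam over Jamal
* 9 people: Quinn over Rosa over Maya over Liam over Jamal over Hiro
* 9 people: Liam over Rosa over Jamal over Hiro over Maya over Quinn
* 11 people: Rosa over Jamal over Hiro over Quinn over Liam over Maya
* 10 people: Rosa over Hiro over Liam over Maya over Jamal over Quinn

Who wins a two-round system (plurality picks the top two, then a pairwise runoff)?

Round 1 first-place votes: Rosa 56, Maya 0, Jamal 0, Quinn 20, Hiro 0, Liam 9. Rosa and Quinn advance.
Runoff: Rosa is ranked above Quinn on 65 ballots, Quinn above Rosa on 20.

Rosa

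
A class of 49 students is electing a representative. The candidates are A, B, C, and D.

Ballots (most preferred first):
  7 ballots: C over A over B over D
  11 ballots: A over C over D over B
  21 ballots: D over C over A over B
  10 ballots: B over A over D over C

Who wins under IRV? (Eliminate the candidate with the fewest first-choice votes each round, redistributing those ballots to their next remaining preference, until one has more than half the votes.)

A

Round 1: A 11, B 10, C 7, D 21. C eliminated.
Round 2: A 18, B 10, D 21. B eliminated.
Round 3: A 28, D 21. A has a majority (≥25).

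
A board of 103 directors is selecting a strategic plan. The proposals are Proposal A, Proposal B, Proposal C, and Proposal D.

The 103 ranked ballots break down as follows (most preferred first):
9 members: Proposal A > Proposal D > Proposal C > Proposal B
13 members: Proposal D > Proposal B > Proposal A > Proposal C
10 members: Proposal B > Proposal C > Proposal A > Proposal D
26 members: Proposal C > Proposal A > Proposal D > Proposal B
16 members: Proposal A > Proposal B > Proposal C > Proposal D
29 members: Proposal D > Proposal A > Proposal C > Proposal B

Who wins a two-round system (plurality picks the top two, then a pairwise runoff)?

Proposal C

Round 1 first-place votes: Proposal A 25, Proposal B 10, Proposal C 26, Proposal D 42. Proposal D and Proposal C advance.
Runoff: Proposal D is ranked above Proposal C on 51 ballots, Proposal C above Proposal D on 52.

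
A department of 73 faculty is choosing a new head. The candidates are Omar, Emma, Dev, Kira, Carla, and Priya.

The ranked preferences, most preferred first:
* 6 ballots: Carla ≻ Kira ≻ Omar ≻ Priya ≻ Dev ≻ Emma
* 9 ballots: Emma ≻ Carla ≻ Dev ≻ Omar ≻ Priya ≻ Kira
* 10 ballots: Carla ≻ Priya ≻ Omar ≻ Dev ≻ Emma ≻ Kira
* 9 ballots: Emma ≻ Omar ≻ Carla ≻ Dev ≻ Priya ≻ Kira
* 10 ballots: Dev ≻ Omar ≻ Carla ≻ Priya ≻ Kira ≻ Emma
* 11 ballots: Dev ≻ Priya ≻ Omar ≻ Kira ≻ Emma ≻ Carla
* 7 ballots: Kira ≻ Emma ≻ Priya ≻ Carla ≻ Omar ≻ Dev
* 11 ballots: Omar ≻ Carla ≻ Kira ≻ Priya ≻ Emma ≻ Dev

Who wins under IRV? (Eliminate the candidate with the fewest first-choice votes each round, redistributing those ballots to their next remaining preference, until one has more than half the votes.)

Carla

Round 1: Omar 11, Emma 18, Dev 21, Kira 7, Carla 16, Priya 0. Priya eliminated.
Round 2: Omar 11, Emma 18, Dev 21, Kira 7, Carla 16. Kira eliminated.
Round 3: Omar 11, Emma 25, Dev 21, Carla 16. Omar eliminated.
Round 4: Emma 25, Dev 21, Carla 27. Dev eliminated.
Round 5: Emma 36, Carla 37. Carla has a majority (≥37).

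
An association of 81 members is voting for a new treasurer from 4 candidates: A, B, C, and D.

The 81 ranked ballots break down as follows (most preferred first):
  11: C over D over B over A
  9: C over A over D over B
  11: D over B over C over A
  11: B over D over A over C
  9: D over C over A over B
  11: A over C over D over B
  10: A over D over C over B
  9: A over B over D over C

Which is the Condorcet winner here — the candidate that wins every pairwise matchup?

D

D vs A: 42–39
D vs B: 61–20
D vs C: 50–31
D beats every other candidate.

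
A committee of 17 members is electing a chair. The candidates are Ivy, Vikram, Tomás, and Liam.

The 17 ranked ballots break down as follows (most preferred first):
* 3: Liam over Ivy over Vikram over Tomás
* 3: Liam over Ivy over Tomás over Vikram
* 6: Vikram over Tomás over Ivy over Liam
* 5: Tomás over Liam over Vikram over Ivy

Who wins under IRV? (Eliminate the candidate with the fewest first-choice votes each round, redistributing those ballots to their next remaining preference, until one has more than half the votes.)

Round 1: Ivy 0, Vikram 6, Tomás 5, Liam 6. Ivy eliminated.
Round 2: Vikram 6, Tomás 5, Liam 6. Tomás eliminated.
Round 3: Vikram 6, Liam 11. Liam has a majority (≥9).

Liam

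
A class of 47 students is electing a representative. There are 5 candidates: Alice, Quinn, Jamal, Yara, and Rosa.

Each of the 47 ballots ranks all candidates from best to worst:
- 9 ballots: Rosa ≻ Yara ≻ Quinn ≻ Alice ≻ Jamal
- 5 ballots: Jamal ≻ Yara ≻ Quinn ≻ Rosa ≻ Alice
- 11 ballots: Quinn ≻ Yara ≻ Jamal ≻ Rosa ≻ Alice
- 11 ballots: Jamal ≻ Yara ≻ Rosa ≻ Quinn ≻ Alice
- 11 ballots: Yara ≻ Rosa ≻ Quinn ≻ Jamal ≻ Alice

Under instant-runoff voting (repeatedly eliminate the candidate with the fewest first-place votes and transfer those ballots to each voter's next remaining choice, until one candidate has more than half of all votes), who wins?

Round 1: Alice 0, Quinn 11, Jamal 16, Yara 11, Rosa 9. Alice eliminated.
Round 2: Quinn 11, Jamal 16, Yara 11, Rosa 9. Rosa eliminated.
Round 3: Quinn 11, Jamal 16, Yara 20. Quinn eliminated.
Round 4: Jamal 16, Yara 31. Yara has a majority (≥24).

Yara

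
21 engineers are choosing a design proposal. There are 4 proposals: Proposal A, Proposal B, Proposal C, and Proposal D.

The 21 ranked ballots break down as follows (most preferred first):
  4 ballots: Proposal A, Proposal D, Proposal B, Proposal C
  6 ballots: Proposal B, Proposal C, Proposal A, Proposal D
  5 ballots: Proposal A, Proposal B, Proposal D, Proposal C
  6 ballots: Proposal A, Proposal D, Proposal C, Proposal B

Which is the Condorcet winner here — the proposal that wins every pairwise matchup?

Proposal A

Proposal A vs Proposal B: 15–6
Proposal A vs Proposal C: 15–6
Proposal A vs Proposal D: 21–0
Proposal A beats every other proposal.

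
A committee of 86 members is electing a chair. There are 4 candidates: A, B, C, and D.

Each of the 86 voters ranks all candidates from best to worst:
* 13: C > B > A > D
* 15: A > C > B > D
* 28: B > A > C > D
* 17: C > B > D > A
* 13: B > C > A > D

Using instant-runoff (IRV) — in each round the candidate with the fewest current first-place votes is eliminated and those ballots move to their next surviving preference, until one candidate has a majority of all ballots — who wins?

Round 1: A 15, B 41, C 30, D 0. D eliminated.
Round 2: A 15, B 41, C 30. A eliminated.
Round 3: B 41, C 45. C has a majority (≥44).

C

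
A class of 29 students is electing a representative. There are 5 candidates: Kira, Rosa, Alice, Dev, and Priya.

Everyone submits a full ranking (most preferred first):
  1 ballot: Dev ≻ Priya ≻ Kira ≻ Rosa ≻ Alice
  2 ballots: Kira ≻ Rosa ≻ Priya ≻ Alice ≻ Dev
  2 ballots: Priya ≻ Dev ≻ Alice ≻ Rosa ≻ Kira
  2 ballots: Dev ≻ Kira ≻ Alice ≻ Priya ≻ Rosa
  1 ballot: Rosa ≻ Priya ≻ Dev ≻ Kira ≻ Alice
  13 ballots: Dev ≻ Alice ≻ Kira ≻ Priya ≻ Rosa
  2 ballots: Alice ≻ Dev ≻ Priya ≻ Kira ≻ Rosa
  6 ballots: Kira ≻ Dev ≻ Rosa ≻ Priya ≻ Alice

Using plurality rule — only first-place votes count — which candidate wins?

Dev

First-place votes: Kira 8, Rosa 1, Alice 2, Dev 16, Priya 2.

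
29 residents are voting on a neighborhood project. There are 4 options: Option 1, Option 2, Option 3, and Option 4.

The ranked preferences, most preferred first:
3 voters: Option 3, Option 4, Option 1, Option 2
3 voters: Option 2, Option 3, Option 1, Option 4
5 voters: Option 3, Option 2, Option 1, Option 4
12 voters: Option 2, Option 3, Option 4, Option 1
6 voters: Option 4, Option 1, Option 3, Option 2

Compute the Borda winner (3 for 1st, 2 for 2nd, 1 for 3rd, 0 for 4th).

Option 1: 3×1 + 3×1 + 5×1 + 12×0 + 6×2 = 23
Option 2: 3×0 + 3×3 + 5×2 + 12×3 + 6×0 = 55
Option 3: 3×3 + 3×2 + 5×3 + 12×2 + 6×1 = 60
Option 4: 3×2 + 3×0 + 5×0 + 12×1 + 6×3 = 36

Option 3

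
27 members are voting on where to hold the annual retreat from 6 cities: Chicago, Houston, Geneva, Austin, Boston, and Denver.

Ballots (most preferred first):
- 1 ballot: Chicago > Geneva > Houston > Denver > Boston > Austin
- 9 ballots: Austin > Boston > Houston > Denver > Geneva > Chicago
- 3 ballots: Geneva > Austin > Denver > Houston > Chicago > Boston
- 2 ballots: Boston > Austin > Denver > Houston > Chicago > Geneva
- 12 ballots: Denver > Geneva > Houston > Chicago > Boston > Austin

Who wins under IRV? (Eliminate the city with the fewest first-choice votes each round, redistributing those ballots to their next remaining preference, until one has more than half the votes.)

Austin

Round 1: Chicago 1, Houston 0, Geneva 3, Austin 9, Boston 2, Denver 12. Houston eliminated.
Round 2: Chicago 1, Geneva 3, Austin 9, Boston 2, Denver 12. Chicago eliminated.
Round 3: Geneva 4, Austin 9, Boston 2, Denver 12. Boston eliminated.
Round 4: Geneva 4, Austin 11, Denver 12. Geneva eliminated.
Round 5: Austin 14, Denver 13. Austin has a majority (≥14).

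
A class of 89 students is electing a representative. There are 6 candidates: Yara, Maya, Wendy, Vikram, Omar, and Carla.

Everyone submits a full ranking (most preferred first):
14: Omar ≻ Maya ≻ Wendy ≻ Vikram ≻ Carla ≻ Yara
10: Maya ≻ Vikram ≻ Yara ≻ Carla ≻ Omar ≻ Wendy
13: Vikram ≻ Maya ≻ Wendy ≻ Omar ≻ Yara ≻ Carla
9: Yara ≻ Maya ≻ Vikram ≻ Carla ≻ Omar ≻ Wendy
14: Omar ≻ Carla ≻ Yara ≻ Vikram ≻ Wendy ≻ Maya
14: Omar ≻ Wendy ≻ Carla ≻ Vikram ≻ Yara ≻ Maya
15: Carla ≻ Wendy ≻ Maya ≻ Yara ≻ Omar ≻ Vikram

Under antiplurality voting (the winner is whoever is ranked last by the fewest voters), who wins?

Last-place votes: Yara 14, Maya 28, Wendy 19, Vikram 15, Omar 0, Carla 13.

Omar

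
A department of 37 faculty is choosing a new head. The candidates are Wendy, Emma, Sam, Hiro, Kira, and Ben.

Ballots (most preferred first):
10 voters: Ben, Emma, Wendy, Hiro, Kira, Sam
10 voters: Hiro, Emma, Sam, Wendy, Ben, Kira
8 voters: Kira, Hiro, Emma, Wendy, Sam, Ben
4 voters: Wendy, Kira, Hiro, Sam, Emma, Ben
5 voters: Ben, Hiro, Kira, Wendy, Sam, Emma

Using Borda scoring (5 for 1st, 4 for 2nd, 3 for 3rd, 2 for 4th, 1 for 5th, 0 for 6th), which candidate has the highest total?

Wendy: 10×3 + 10×2 + 8×2 + 4×5 + 5×2 = 96
Emma: 10×4 + 10×4 + 8×3 + 4×1 + 5×0 = 108
Sam: 10×0 + 10×3 + 8×1 + 4×2 + 5×1 = 51
Hiro: 10×2 + 10×5 + 8×4 + 4×3 + 5×4 = 134
Kira: 10×1 + 10×0 + 8×5 + 4×4 + 5×3 = 81
Ben: 10×5 + 10×1 + 8×0 + 4×0 + 5×5 = 85

Hiro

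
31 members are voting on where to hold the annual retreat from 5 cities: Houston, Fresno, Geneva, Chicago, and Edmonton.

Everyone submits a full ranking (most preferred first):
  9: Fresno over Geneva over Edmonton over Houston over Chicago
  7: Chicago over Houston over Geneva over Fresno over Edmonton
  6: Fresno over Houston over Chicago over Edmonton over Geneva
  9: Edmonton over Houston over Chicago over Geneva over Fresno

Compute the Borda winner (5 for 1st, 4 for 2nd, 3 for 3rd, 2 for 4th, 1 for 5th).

Houston

Houston: 9×2 + 7×4 + 6×4 + 9×4 = 106
Fresno: 9×5 + 7×2 + 6×5 + 9×1 = 98
Geneva: 9×4 + 7×3 + 6×1 + 9×2 = 81
Chicago: 9×1 + 7×5 + 6×3 + 9×3 = 89
Edmonton: 9×3 + 7×1 + 6×2 + 9×5 = 91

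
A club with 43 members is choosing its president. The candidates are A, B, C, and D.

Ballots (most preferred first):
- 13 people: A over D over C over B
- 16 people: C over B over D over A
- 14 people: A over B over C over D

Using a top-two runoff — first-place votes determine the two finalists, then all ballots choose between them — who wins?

A

Round 1 first-place votes: A 27, B 0, C 16, D 0. A and C advance.
Runoff: A is ranked above C on 27 ballots, C above A on 16.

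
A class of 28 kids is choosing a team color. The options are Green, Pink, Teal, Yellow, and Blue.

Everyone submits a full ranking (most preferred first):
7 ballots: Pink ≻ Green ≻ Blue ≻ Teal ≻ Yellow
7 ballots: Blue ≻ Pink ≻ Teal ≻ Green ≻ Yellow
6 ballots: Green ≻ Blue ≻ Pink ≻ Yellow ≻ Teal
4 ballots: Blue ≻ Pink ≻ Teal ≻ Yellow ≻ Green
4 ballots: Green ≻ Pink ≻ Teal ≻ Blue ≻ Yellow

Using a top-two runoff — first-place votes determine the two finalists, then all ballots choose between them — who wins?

Round 1 first-place votes: Green 10, Pink 7, Teal 0, Yellow 0, Blue 11. Blue and Green advance.
Runoff: Blue is ranked above Green on 11 ballots, Green above Blue on 17.

Green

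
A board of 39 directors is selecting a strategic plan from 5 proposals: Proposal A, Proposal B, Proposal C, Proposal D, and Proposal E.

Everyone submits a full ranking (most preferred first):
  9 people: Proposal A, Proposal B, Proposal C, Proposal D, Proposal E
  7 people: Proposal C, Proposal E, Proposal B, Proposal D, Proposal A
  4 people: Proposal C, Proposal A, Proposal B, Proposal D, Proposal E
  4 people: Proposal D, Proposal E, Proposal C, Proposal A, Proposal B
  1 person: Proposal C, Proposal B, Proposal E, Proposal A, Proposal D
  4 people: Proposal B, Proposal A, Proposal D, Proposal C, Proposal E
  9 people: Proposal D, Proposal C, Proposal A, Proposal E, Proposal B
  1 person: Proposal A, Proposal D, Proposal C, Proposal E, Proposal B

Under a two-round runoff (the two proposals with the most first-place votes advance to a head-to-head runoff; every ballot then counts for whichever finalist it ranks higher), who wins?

Proposal C

Round 1 first-place votes: Proposal A 10, Proposal B 4, Proposal C 12, Proposal D 13, Proposal E 0. Proposal D and Proposal C advance.
Runoff: Proposal D is ranked above Proposal C on 18 ballots, Proposal C above Proposal D on 21.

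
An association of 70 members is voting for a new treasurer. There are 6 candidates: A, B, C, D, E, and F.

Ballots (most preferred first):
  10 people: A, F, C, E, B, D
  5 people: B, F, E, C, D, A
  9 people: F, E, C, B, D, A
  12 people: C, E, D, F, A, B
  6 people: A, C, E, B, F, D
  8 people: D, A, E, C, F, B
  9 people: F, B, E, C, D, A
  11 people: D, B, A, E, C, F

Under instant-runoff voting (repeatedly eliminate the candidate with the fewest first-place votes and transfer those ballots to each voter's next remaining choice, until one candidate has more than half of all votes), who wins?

Round 1: A 16, B 5, C 12, D 19, E 0, F 18. E eliminated.
Round 2: A 16, B 5, C 12, D 19, F 18. B eliminated.
Round 3: A 16, C 12, D 19, F 23. C eliminated.
Round 4: A 16, D 31, F 23. A eliminated.
Round 5: D 31, F 39. F has a majority (≥36).

F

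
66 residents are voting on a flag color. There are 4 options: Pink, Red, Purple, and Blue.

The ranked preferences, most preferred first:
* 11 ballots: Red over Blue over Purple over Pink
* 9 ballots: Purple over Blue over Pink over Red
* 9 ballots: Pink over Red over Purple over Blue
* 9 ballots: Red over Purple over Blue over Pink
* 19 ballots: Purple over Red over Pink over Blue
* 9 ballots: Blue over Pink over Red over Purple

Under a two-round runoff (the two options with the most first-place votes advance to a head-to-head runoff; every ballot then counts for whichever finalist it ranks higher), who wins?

Red

Round 1 first-place votes: Pink 9, Red 20, Purple 28, Blue 9. Purple and Red advance.
Runoff: Purple is ranked above Red on 28 ballots, Red above Purple on 38.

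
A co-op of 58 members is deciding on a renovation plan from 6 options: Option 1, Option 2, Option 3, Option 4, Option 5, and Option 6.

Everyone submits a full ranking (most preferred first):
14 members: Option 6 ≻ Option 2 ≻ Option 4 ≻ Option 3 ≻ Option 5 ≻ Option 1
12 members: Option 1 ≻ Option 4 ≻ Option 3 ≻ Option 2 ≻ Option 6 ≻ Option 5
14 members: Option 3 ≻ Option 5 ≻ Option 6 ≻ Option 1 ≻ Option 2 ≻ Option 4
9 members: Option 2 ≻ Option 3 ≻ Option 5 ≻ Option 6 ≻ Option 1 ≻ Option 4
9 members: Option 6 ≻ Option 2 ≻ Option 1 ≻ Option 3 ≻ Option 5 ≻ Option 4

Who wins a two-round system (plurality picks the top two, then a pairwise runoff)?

Option 3

Round 1 first-place votes: Option 1 12, Option 2 9, Option 3 14, Option 4 0, Option 5 0, Option 6 23. Option 6 and Option 3 advance.
Runoff: Option 6 is ranked above Option 3 on 23 ballots, Option 3 above Option 6 on 35.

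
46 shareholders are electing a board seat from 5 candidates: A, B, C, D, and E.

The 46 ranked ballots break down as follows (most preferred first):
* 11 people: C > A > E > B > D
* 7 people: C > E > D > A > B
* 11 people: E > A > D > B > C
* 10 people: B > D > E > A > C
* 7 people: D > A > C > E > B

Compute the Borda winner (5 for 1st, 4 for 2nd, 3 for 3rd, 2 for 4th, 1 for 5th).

E

A: 11×4 + 7×2 + 11×4 + 10×2 + 7×4 = 150
B: 11×2 + 7×1 + 11×2 + 10×5 + 7×1 = 108
C: 11×5 + 7×5 + 11×1 + 10×1 + 7×3 = 132
D: 11×1 + 7×3 + 11×3 + 10×4 + 7×5 = 140
E: 11×3 + 7×4 + 11×5 + 10×3 + 7×2 = 160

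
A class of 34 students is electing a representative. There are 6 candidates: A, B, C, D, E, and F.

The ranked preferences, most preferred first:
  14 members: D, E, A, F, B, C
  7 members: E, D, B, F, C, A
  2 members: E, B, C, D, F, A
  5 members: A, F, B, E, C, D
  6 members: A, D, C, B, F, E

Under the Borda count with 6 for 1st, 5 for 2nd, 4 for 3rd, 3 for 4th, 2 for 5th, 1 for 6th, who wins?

D

A: 14×4 + 7×1 + 2×1 + 5×6 + 6×6 = 131
B: 14×2 + 7×4 + 2×5 + 5×4 + 6×3 = 104
C: 14×1 + 7×2 + 2×4 + 5×2 + 6×4 = 70
D: 14×6 + 7×5 + 2×3 + 5×1 + 6×5 = 160
E: 14×5 + 7×6 + 2×6 + 5×3 + 6×1 = 145
F: 14×3 + 7×3 + 2×2 + 5×5 + 6×2 = 104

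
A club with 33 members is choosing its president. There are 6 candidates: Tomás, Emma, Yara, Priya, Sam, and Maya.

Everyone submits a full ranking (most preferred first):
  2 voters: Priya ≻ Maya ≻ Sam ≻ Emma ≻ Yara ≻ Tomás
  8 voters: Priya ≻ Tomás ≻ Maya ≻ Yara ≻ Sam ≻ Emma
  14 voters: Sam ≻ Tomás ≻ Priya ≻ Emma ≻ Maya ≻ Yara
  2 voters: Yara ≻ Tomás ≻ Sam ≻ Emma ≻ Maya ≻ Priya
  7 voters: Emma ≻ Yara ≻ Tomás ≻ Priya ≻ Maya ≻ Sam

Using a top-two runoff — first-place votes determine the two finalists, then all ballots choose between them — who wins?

Round 1 first-place votes: Tomás 0, Emma 7, Yara 2, Priya 10, Sam 14, Maya 0. Sam and Priya advance.
Runoff: Sam is ranked above Priya on 16 ballots, Priya above Sam on 17.

Priya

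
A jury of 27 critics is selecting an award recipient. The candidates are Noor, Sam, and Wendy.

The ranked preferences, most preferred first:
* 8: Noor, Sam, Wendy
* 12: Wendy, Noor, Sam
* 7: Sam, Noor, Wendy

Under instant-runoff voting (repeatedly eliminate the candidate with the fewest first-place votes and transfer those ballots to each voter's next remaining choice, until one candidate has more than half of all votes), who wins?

Noor

Round 1: Noor 8, Sam 7, Wendy 12. Sam eliminated.
Round 2: Noor 15, Wendy 12. Noor has a majority (≥14).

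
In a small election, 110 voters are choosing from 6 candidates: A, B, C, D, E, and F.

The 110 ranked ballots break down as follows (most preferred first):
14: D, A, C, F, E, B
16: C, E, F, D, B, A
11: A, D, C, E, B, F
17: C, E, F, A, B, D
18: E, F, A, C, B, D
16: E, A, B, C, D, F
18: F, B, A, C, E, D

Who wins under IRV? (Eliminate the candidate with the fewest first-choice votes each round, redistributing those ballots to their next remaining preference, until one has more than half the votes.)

Round 1: A 11, B 0, C 33, D 14, E 34, F 18. B eliminated.
Round 2: A 11, C 33, D 14, E 34, F 18. A eliminated.
Round 3: C 33, D 25, E 34, F 18. F eliminated.
Round 4: C 51, D 25, E 34. D eliminated.
Round 5: C 76, E 34. C has a majority (≥56).

C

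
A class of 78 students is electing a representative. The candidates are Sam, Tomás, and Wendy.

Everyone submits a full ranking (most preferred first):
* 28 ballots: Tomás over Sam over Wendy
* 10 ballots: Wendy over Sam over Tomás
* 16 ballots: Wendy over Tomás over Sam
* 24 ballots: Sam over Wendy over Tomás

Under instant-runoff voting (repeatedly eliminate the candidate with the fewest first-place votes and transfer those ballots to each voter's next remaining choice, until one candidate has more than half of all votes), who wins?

Round 1: Sam 24, Tomás 28, Wendy 26. Sam eliminated.
Round 2: Tomás 28, Wendy 50. Wendy has a majority (≥40).

Wendy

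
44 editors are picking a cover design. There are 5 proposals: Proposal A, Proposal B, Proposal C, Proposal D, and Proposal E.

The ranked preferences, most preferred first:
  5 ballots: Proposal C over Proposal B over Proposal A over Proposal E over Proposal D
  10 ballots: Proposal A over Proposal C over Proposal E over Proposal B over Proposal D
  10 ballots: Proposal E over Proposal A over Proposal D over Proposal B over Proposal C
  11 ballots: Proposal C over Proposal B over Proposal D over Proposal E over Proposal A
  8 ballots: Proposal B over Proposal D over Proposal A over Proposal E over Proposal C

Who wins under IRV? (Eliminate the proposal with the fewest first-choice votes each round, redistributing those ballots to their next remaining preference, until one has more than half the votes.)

Proposal A

Round 1: Proposal A 10, Proposal B 8, Proposal C 16, Proposal D 0, Proposal E 10. Proposal D eliminated.
Round 2: Proposal A 10, Proposal B 8, Proposal C 16, Proposal E 10. Proposal B eliminated.
Round 3: Proposal A 18, Proposal C 16, Proposal E 10. Proposal E eliminated.
Round 4: Proposal A 28, Proposal C 16. Proposal A has a majority (≥23).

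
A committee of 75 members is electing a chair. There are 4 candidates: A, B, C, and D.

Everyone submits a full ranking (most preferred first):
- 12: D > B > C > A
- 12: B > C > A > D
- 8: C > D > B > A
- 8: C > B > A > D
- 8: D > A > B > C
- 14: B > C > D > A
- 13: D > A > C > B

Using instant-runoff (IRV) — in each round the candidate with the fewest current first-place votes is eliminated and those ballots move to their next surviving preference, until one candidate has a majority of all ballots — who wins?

D

Round 1: A 0, B 26, C 16, D 33. A eliminated.
Round 2: B 26, C 16, D 33. C eliminated.
Round 3: B 34, D 41. D has a majority (≥38).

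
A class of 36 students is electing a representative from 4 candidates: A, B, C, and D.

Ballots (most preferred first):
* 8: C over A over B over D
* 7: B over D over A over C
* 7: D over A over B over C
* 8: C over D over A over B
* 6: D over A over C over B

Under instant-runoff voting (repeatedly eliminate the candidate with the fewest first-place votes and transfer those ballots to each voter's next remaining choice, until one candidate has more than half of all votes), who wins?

Round 1: A 0, B 7, C 16, D 13. A eliminated.
Round 2: B 7, C 16, D 13. B eliminated.
Round 3: C 16, D 20. D has a majority (≥19).

D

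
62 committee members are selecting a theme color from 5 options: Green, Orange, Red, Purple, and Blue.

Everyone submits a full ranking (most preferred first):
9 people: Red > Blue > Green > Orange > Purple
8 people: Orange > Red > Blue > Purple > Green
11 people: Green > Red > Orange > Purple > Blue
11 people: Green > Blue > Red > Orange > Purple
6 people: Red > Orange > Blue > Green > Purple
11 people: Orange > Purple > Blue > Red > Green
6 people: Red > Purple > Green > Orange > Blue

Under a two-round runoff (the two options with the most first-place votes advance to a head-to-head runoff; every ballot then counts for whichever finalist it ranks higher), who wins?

Red

Round 1 first-place votes: Green 22, Orange 19, Red 21, Purple 0, Blue 0. Green and Red advance.
Runoff: Green is ranked above Red on 22 ballots, Red above Green on 40.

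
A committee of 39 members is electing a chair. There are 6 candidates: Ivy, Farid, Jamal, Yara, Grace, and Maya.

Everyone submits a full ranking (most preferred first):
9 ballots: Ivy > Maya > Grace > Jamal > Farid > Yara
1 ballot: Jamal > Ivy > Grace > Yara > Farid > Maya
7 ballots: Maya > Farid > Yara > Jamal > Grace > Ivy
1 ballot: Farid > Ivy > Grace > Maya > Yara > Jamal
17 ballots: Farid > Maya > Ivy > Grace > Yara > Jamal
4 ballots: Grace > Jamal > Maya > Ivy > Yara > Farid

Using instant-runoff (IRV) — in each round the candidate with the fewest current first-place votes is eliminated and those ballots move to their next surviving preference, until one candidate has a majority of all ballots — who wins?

Maya

Round 1: Ivy 9, Farid 18, Jamal 1, Yara 0, Grace 4, Maya 7. Yara eliminated.
Round 2: Ivy 9, Farid 18, Jamal 1, Grace 4, Maya 7. Jamal eliminated.
Round 3: Ivy 10, Farid 18, Grace 4, Maya 7. Grace eliminated.
Round 4: Ivy 10, Farid 18, Maya 11. Ivy eliminated.
Round 5: Farid 19, Maya 20. Maya has a majority (≥20).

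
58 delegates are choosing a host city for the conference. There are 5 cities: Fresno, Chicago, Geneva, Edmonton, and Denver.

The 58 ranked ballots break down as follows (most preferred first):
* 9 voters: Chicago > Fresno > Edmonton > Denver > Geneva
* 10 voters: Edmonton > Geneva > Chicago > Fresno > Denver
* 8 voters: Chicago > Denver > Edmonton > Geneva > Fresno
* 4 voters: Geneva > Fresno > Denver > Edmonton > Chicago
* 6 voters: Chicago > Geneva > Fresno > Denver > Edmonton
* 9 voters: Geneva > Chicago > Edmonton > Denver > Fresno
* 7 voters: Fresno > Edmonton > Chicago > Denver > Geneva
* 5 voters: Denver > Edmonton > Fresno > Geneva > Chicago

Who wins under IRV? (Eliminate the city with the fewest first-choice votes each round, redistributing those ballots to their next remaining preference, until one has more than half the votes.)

Round 1: Fresno 7, Chicago 23, Geneva 13, Edmonton 10, Denver 5. Denver eliminated.
Round 2: Fresno 7, Chicago 23, Geneva 13, Edmonton 15. Fresno eliminated.
Round 3: Chicago 23, Geneva 13, Edmonton 22. Geneva eliminated.
Round 4: Chicago 32, Edmonton 26. Chicago has a majority (≥30).

Chicago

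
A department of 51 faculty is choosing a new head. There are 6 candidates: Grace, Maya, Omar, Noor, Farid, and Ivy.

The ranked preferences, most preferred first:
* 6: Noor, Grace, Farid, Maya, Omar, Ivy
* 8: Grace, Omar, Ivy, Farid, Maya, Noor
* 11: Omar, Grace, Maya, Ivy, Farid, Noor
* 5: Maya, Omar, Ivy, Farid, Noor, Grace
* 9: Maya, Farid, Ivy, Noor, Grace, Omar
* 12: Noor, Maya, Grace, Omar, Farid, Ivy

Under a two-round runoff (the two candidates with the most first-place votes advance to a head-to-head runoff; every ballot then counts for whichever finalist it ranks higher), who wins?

Round 1 first-place votes: Grace 8, Maya 14, Omar 11, Noor 18, Farid 0, Ivy 0. Noor and Maya advance.
Runoff: Noor is ranked above Maya on 18 ballots, Maya above Noor on 33.

Maya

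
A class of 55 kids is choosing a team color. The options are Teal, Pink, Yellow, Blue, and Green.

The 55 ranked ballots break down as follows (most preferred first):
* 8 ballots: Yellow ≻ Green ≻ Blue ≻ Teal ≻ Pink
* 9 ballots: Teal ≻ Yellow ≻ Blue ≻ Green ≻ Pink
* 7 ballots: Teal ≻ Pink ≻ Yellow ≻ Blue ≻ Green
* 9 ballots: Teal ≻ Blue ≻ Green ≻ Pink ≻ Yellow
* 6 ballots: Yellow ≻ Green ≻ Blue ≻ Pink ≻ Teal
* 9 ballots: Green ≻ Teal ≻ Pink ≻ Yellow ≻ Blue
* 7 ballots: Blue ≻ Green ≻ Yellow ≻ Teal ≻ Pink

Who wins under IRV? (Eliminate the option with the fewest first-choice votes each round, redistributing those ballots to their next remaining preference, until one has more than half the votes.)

Round 1: Teal 25, Pink 0, Yellow 14, Blue 7, Green 9. Pink eliminated.
Round 2: Teal 25, Yellow 14, Blue 7, Green 9. Blue eliminated.
Round 3: Teal 25, Yellow 14, Green 16. Yellow eliminated.
Round 4: Teal 25, Green 30. Green has a majority (≥28).

Green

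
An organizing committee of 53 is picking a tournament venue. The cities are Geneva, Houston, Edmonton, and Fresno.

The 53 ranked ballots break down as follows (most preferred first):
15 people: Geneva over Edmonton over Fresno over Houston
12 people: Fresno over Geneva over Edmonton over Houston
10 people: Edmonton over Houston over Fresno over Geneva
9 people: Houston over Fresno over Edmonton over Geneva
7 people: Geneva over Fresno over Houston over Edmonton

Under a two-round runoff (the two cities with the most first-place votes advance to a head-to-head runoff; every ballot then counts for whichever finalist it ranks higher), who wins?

Round 1 first-place votes: Geneva 22, Houston 9, Edmonton 10, Fresno 12. Geneva and Fresno advance.
Runoff: Geneva is ranked above Fresno on 22 ballots, Fresno above Geneva on 31.

Fresno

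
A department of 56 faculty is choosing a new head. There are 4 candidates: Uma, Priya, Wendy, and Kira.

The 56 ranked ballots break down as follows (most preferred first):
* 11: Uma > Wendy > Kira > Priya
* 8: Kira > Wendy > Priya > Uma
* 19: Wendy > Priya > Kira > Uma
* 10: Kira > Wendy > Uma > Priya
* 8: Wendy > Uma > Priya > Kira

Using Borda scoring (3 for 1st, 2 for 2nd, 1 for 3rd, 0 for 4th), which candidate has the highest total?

Wendy

Uma: 11×3 + 8×0 + 19×0 + 10×1 + 8×2 = 59
Priya: 11×0 + 8×1 + 19×2 + 10×0 + 8×1 = 54
Wendy: 11×2 + 8×2 + 19×3 + 10×2 + 8×3 = 139
Kira: 11×1 + 8×3 + 19×1 + 10×3 + 8×0 = 84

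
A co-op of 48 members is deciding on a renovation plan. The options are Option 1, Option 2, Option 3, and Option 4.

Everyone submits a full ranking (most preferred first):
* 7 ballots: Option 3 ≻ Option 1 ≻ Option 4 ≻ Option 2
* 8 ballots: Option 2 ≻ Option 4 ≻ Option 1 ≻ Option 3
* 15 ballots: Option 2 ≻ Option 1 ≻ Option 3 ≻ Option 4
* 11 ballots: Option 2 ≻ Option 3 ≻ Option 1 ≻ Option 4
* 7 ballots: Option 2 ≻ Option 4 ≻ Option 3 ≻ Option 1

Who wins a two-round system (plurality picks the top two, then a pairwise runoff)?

Option 2

Round 1 first-place votes: Option 1 0, Option 2 41, Option 3 7, Option 4 0. Option 2 and Option 3 advance.
Runoff: Option 2 is ranked above Option 3 on 41 ballots, Option 3 above Option 2 on 7.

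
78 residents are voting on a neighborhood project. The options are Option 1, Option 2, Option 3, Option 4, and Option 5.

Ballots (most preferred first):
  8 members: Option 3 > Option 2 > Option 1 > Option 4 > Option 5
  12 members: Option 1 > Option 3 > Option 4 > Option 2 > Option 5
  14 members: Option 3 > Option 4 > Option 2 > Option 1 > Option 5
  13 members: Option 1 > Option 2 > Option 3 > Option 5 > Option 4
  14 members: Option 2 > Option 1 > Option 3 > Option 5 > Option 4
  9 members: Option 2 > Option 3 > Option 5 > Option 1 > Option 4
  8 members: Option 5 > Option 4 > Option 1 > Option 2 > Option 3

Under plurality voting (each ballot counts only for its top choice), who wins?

First-place votes: Option 1 25, Option 2 23, Option 3 22, Option 4 0, Option 5 8.

Option 1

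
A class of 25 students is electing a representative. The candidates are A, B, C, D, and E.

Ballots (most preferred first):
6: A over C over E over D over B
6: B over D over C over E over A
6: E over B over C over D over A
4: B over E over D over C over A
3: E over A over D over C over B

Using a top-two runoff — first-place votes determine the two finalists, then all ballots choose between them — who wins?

Round 1 first-place votes: A 6, B 10, C 0, D 0, E 9. B and E advance.
Runoff: B is ranked above E on 10 ballots, E above B on 15.

E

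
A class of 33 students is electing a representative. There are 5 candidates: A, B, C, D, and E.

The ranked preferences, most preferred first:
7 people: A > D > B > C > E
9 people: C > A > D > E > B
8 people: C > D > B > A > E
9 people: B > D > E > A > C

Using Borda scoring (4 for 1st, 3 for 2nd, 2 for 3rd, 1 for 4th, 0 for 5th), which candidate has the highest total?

A: 7×4 + 9×3 + 8×1 + 9×1 = 72
B: 7×2 + 9×0 + 8×2 + 9×4 = 66
C: 7×1 + 9×4 + 8×4 + 9×0 = 75
D: 7×3 + 9×2 + 8×3 + 9×3 = 90
E: 7×0 + 9×1 + 8×0 + 9×2 = 27

D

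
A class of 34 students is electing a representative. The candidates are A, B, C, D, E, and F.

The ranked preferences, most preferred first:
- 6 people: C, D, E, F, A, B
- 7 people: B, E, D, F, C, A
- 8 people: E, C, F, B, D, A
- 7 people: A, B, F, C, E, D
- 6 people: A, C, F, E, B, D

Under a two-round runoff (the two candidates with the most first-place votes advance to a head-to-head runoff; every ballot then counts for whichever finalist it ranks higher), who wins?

Round 1 first-place votes: A 13, B 7, C 6, D 0, E 8, F 0. A and E advance.
Runoff: A is ranked above E on 13 ballots, E above A on 21.

E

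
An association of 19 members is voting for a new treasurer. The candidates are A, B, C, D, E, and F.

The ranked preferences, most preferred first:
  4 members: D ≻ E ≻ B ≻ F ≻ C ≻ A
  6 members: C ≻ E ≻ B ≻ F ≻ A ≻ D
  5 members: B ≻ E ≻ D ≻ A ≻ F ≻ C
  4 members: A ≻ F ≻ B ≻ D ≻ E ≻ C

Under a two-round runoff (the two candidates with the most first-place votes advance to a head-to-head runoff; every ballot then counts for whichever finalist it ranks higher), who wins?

Round 1 first-place votes: A 4, B 5, C 6, D 4, E 0, F 0. C and B advance.
Runoff: C is ranked above B on 6 ballots, B above C on 13.

B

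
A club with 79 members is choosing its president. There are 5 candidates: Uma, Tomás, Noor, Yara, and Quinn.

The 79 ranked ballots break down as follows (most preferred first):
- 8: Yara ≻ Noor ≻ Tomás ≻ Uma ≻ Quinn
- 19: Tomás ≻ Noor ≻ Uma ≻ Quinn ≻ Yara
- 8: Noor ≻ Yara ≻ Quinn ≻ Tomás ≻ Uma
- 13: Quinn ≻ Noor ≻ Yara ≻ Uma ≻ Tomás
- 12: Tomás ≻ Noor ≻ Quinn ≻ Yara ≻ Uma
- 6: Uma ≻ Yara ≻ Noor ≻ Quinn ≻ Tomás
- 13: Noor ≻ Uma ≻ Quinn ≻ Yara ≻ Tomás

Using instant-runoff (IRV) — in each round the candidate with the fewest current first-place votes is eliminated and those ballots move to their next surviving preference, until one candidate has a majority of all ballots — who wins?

Round 1: Uma 6, Tomás 31, Noor 21, Yara 8, Quinn 13. Uma eliminated.
Round 2: Tomás 31, Noor 21, Yara 14, Quinn 13. Quinn eliminated.
Round 3: Tomás 31, Noor 34, Yara 14. Yara eliminated.
Round 4: Tomás 31, Noor 48. Noor has a majority (≥40).

Noor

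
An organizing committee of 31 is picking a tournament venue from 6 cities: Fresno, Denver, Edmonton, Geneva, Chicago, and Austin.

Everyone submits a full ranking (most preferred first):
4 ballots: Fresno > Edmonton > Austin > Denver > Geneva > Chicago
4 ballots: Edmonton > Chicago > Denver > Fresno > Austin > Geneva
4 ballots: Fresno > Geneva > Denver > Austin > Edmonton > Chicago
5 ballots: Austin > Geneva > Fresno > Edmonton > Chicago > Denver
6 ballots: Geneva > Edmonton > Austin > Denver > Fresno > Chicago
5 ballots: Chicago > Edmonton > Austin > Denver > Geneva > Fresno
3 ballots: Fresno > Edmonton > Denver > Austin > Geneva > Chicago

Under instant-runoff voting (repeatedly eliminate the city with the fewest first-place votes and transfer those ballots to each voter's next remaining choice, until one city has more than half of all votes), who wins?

Round 1: Fresno 11, Denver 0, Edmonton 4, Geneva 6, Chicago 5, Austin 5. Denver eliminated.
Round 2: Fresno 11, Edmonton 4, Geneva 6, Chicago 5, Austin 5. Edmonton eliminated.
Round 3: Fresno 11, Geneva 6, Chicago 9, Austin 5. Austin eliminated.
Round 4: Fresno 11, Geneva 11, Chicago 9. Chicago eliminated.
Round 5: Fresno 15, Geneva 16. Geneva has a majority (≥16).

Geneva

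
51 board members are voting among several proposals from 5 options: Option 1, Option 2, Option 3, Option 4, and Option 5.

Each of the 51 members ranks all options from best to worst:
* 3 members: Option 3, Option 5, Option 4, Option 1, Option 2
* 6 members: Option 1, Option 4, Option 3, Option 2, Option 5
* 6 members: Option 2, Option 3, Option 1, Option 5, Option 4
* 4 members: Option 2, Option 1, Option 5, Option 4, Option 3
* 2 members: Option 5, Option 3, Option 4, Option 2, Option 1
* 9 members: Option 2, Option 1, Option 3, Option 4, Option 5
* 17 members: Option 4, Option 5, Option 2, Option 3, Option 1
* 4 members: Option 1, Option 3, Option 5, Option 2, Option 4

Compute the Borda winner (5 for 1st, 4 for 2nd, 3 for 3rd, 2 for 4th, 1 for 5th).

Option 1: 3×2 + 6×5 + 6×3 + 4×4 + 2×1 + 9×4 + 17×1 + 4×5 = 145
Option 2: 3×1 + 6×2 + 6×5 + 4×5 + 2×2 + 9×5 + 17×3 + 4×2 = 173
Option 3: 3×5 + 6×3 + 6×4 + 4×1 + 2×4 + 9×3 + 17×2 + 4×4 = 146
Option 4: 3×3 + 6×4 + 6×1 + 4×2 + 2×3 + 9×2 + 17×5 + 4×1 = 160
Option 5: 3×4 + 6×1 + 6×2 + 4×3 + 2×5 + 9×1 + 17×4 + 4×3 = 141

Option 2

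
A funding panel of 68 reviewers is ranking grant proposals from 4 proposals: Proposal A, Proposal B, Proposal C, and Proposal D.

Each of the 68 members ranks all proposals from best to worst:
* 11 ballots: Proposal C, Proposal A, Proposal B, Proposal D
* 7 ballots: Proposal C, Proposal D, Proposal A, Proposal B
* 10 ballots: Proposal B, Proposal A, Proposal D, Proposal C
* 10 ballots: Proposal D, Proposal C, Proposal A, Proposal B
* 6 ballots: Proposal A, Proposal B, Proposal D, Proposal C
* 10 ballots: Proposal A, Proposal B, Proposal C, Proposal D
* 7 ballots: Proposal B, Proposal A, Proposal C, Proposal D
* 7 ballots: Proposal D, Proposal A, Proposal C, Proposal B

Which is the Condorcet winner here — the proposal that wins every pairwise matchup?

Proposal A vs Proposal B: 51–17
Proposal A vs Proposal C: 40–28
Proposal A vs Proposal D: 44–24
Proposal A beats every other proposal.

Proposal A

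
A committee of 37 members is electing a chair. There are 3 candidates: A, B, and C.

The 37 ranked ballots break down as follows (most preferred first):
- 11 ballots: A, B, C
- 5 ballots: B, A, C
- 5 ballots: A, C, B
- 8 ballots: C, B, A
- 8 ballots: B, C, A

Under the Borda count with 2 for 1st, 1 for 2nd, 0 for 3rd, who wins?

B

A: 11×2 + 5×1 + 5×2 + 8×0 + 8×0 = 37
B: 11×1 + 5×2 + 5×0 + 8×1 + 8×2 = 45
C: 11×0 + 5×0 + 5×1 + 8×2 + 8×1 = 29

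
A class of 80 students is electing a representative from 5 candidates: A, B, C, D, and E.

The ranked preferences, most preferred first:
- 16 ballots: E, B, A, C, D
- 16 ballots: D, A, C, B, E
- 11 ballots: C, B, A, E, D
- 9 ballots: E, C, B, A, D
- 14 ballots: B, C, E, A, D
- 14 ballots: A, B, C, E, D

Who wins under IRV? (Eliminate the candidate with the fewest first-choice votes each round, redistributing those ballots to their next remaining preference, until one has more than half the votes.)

B

Round 1: A 14, B 14, C 11, D 16, E 25. C eliminated.
Round 2: A 14, B 25, D 16, E 25. A eliminated.
Round 3: B 39, D 16, E 25. D eliminated.
Round 4: B 55, E 25. B has a majority (≥41).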